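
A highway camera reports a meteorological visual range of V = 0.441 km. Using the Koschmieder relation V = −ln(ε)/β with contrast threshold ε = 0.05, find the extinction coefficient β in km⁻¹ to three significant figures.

β = −ln(0.05) / V = 2.996 / 0.441 = 6.7930 km⁻¹.

6.79 km⁻¹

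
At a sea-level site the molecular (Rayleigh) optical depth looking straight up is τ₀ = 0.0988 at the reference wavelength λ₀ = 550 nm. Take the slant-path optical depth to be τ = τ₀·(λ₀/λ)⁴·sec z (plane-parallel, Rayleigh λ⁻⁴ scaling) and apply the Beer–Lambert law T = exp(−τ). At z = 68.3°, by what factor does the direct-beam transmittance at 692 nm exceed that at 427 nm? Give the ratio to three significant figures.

1.88

Airmass: sec 68.3° = 2.7046.
τ(692 nm) = 0.0988 × (550/692)⁴ × 2.7046 = 0.0988 × 0.3990 × 2.7046 = 0.1066.
τ(427 nm) = 0.0988 × (550/427)⁴ × 2.7046 = 0.0988 × 2.7526 × 2.7046 = 0.7355.
T(692)/T(427) = exp(τ_B − τ_A) = exp(0.6289) = 1.8755.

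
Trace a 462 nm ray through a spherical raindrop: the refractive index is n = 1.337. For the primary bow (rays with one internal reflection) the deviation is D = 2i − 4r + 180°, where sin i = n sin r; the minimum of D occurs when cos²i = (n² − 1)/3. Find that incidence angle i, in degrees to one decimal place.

cos²i = (1.337² − 1)/3 = (1.78757 − 1)/3 = 0.26252.
cos i = 0.51237, so i = 59.178°.

59.2°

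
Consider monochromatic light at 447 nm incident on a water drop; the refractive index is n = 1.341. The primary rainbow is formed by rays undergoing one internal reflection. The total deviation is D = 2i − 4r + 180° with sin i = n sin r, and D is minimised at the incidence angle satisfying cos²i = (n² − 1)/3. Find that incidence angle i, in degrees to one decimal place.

cos²i = (1.341² − 1)/3 = (1.79828 − 1)/3 = 0.26609.
cos i = 0.51584, so i = 58.946°.

58.9°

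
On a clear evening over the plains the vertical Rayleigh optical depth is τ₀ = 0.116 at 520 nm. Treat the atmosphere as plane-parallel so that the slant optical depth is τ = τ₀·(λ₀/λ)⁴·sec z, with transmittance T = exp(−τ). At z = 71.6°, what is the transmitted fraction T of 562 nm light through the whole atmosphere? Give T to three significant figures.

0.764

sec 71.6° = 3.1681.
τ = 0.116 × (520/562)⁴ × 3.1681 = 0.116 × 0.7329 × 3.1681 = 0.2694.
T = exp(−0.2694) = 0.7639.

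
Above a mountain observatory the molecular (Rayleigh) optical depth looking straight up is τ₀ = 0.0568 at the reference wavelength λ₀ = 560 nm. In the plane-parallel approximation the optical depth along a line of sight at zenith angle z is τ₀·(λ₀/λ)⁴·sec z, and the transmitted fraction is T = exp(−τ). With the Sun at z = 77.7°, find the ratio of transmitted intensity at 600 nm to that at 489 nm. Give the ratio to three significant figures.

1.29

Airmass: sec 77.7° = 4.6942.
τ(600 nm) = 0.0568 × (560/600)⁴ × 4.6942 = 0.0568 × 0.7588 × 4.6942 = 0.2023.
τ(489 nm) = 0.0568 × (560/489)⁴ × 4.6942 = 0.0568 × 1.7200 × 4.6942 = 0.4586.
T(600)/T(489) = exp(τ_B − τ_A) = exp(0.2563) = 1.2921.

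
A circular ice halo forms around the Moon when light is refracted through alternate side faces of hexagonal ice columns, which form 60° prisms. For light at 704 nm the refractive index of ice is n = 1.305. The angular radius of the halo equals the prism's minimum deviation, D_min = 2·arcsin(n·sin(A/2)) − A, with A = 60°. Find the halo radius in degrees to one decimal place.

n·sin(A/2) = 1.305 × sin 30° = 1.305 × 0.5000 = 0.6525.
D_min = 2·arcsin(0.6525) − 60° = 2 × 40.730° − 60° = 21.461°.

21.5°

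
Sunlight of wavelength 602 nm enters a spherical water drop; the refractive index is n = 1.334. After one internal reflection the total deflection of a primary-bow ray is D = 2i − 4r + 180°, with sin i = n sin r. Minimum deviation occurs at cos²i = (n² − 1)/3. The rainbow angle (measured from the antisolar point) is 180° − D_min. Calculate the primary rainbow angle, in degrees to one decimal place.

cos²i = (1.77956 − 1)/3 = 0.25985; i = arccos(0.50976) = 59.352°.
sin r = sin 59.352°/1.334 = 0.64492; r = 40.159°.
D_min = 2·59.352° − 4·40.159° + 180° = 138.067°.
Rainbow angle = 180° − D_min = 41.933°.

41.9°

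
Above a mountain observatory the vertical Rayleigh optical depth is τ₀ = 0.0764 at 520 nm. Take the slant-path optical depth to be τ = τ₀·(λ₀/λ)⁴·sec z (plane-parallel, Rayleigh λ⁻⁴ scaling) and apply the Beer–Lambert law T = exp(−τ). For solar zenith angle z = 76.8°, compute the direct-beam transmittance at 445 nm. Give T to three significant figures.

0.536

sec 76.8° = 4.3792.
τ = 0.0764 × (520/445)⁴ × 4.3792 = 0.0764 × 1.8645 × 4.3792 = 0.6238.
T = exp(−0.6238) = 0.5359.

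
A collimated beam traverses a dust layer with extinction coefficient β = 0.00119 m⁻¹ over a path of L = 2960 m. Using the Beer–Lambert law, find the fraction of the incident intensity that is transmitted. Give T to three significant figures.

τ = β·L = 0.00119 × 2960 = 3.5224.
T = exp(−3.5224) = 0.0295.

0.0295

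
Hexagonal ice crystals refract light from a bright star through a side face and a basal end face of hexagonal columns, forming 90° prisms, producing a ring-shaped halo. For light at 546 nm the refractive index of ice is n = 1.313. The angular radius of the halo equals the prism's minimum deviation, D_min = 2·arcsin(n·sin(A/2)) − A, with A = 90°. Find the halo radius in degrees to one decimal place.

n·sin(A/2) = 1.313 × sin 45° = 1.313 × 0.7071 = 0.9284.
D_min = 2·arcsin(0.9284) − 90° = 2 × 68.192° − 90° = 46.383°.

46.4°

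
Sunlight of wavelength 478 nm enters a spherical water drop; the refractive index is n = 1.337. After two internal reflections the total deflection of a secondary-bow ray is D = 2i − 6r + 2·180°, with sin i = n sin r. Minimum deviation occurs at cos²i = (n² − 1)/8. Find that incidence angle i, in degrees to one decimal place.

71.7°

cos²i = (1.337² − 1)/8 = (1.78757 − 1)/8 = 0.09845.
cos i = 0.31376, so i = 71.714°.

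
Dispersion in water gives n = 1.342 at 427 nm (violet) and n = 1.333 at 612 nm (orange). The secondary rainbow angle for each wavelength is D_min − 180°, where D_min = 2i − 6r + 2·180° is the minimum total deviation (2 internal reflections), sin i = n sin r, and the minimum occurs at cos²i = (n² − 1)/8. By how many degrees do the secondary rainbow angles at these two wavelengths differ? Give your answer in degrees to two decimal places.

2.33°

At 427 nm (n = 1.342): cos²i = 0.10012 → i = 71.554°, r = 44.981°, D_min = 233.222°, rainbow angle = 53.222°.
At 612 nm (n = 1.333): cos²i = 0.09711 → i = 71.843°, r = 45.466°, D_min = 230.891°, rainbow angle = 50.891°.
Angular width = |53.222° − 50.891°| = 2.331°.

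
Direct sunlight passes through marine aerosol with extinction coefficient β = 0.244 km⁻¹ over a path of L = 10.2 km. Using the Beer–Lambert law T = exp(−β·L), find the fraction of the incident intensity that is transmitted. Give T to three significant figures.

0.0830

τ = β·L = 0.244 × 10.2 = 2.4888.
T = exp(−2.4888) = 0.0830.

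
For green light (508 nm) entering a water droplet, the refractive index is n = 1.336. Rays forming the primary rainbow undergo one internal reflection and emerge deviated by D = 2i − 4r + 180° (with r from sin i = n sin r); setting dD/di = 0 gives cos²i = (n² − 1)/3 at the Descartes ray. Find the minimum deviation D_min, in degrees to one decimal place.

138.4°

cos²i = (1.78490 − 1)/3 = 0.26163; i = arccos(0.51150) = 59.236°.
sin r = sin 59.236°/1.336 = 0.64318; r = 40.029°.
D_min = 2·59.236° − 4·40.029° + 180° = 138.356°.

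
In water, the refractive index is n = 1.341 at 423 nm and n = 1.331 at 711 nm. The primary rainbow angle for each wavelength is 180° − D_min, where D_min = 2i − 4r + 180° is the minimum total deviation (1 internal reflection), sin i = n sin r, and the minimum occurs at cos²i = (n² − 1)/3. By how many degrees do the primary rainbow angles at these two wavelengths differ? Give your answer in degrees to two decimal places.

1.44°

At 423 nm (n = 1.341): cos²i = 0.26609 → i = 58.946°, r = 39.705°, D_min = 139.071°, rainbow angle = 40.929°.
At 711 nm (n = 1.331): cos²i = 0.25719 → i = 59.527°, r = 40.356°, D_min = 137.630°, rainbow angle = 42.370°.
Angular width = |40.929° − 42.370°| = 1.441°.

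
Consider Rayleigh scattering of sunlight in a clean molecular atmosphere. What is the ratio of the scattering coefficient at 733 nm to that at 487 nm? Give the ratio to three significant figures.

0.195

Rayleigh scattering ∝ λ⁻⁴, so the ratio of coefficients is the inverse fourth power of the wavelength ratio.
σ(733)/σ(487) = (487/733)⁴ = (0.6644)⁴ = 0.1948.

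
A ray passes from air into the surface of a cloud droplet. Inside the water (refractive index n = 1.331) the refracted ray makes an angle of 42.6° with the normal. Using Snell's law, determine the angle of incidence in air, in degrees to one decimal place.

Snell: sin θ_i = n · sin θ_r = 1.331 × sin 42.6° = 1.331 × 0.6769 = 0.9009.
θ_i = arcsin(0.9009) = 64.28°.

64.3°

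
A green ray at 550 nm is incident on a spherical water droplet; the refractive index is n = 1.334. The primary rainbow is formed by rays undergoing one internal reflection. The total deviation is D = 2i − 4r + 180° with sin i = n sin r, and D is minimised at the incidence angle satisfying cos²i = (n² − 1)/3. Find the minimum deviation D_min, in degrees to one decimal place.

138.1°

cos²i = (1.77956 − 1)/3 = 0.25985; i = arccos(0.50976) = 59.352°.
sin r = sin 59.352°/1.334 = 0.64492; r = 40.159°.
D_min = 2·59.352° − 4·40.159° + 180° = 138.067°.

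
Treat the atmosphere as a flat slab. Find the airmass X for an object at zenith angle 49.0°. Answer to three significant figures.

1.52

X = sec z = 1/cos 49.0° = 1/0.6561 = 1.5243.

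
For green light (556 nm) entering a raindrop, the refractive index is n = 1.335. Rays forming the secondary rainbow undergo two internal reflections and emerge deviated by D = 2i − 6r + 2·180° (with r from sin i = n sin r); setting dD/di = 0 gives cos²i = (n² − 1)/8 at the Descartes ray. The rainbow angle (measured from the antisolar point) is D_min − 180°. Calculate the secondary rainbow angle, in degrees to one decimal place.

cos²i = (1.78222 − 1)/8 = 0.09778; i = arccos(0.31269) = 71.778°.
sin r = sin 71.778°/1.335 = 0.71150; r = 45.357°.
D_min = 2·71.778° − 6·45.357° + 360° = 231.414°.
Rainbow angle = D_min − 180° = 51.414°.

51.4°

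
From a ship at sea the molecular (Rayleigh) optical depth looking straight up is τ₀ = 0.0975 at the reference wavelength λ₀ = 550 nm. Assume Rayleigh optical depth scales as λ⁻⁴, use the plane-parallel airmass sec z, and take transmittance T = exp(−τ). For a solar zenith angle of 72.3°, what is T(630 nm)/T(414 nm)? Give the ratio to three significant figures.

2.25

Airmass: sec 72.3° = 3.2891.
τ(630 nm) = 0.0975 × (550/630)⁴ × 3.2891 = 0.0975 × 0.5809 × 3.2891 = 0.1863.
τ(414 nm) = 0.0975 × (550/414)⁴ × 3.2891 = 0.0975 × 3.1149 × 3.2891 = 0.9989.
T(630)/T(414) = exp(τ_B − τ_A) = exp(0.8126) = 2.2539.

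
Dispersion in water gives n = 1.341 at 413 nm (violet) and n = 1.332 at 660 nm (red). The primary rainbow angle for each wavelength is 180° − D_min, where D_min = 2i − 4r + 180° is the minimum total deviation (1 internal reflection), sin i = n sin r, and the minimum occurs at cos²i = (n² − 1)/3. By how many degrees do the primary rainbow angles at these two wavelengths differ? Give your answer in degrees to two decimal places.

1.29°

At 413 nm (n = 1.341): cos²i = 0.26609 → i = 58.946°, r = 39.705°, D_min = 139.071°, rainbow angle = 40.929°.
At 660 nm (n = 1.332): cos²i = 0.25807 → i = 59.469°, r = 40.290°, D_min = 137.776°, rainbow angle = 42.224°.
Angular width = |40.929° − 42.224°| = 1.295°.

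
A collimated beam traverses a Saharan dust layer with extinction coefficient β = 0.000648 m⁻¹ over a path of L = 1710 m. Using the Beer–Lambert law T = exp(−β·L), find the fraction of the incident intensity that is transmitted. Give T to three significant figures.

τ = β·L = 0.000648 × 1710 = 1.1081.
T = exp(−1.1081) = 0.3302.

0.330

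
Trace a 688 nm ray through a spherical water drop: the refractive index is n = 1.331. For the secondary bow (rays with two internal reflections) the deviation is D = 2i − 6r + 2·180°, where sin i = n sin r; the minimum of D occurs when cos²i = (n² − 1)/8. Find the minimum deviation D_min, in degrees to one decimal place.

230.4°

cos²i = (1.77156 − 1)/8 = 0.09645; i = arccos(0.31056) = 71.907°.
sin r = sin 71.907°/1.331 = 0.71417; r = 45.575°.
D_min = 2·71.907° − 6·45.575° + 360° = 230.365°.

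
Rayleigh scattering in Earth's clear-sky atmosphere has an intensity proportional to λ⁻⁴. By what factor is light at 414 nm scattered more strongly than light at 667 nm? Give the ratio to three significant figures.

Rayleigh scattering ∝ λ⁻⁴, so the ratio of coefficients is the inverse fourth power of the wavelength ratio.
σ(414)/σ(667) = (667/414)⁴ = (1.6111)⁴ = 6.738.

6.74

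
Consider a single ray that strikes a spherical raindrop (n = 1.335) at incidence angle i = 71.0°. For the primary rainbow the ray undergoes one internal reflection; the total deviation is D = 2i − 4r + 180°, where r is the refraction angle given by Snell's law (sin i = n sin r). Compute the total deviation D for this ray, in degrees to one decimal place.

sin r = sin 71.0° / 1.335 = 0.9455/1.335 = 0.7083; r = 45.09°.
D = 2·71.0° − 4·45.09° + 180° = 142.00° − 180.37° + 180° = 141.63°.

141.6°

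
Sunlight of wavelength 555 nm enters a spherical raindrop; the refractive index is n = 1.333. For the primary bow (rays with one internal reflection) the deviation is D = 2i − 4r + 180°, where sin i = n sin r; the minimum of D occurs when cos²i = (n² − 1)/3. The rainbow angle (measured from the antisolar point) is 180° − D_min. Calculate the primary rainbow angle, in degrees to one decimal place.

42.1°

cos²i = (1.77689 − 1)/3 = 0.25896; i = arccos(0.50888) = 59.410°.
sin r = sin 59.410°/1.333 = 0.64579; r = 40.225°.
D_min = 2·59.410° − 4·40.225° + 180° = 137.922°.
Rainbow angle = 180° − D_min = 42.078°.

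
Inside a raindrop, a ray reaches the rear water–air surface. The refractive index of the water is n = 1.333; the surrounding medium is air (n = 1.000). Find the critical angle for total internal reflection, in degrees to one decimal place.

48.6°

sin θ_c = n_air / n = 1.000 / 1.333 = 0.7502.
θ_c = arcsin(0.7502) = 48.61°.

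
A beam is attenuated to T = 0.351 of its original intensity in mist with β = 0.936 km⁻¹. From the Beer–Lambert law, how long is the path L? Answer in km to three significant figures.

1.12 km

Beer–Lambert: T = exp(−βL) ⇒ L = −ln(T)/β = −ln(0.351)/0.936 = 1.0470/0.936 = 1.119 km.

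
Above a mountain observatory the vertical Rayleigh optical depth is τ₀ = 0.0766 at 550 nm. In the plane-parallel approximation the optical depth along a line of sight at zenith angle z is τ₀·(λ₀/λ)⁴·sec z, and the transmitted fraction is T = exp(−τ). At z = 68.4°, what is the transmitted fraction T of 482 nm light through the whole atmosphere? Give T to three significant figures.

0.703

sec 68.4° = 2.7165.
τ = 0.0766 × (550/482)⁴ × 2.7165 = 0.0766 × 1.6954 × 2.7165 = 0.3528.
T = exp(−0.3528) = 0.7027.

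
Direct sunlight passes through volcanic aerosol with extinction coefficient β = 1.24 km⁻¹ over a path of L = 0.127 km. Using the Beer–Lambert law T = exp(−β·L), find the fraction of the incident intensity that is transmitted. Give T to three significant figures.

0.854

τ = β·L = 1.24 × 0.127 = 0.1575.
T = exp(−0.1575) = 0.8543.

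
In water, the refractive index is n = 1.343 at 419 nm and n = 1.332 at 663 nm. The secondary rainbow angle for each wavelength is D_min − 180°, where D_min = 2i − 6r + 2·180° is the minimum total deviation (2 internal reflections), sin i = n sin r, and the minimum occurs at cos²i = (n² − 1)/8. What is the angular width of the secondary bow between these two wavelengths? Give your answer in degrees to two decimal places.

At 419 nm (n = 1.343): cos²i = 0.10046 → i = 71.522°, r = 44.928°, D_min = 233.478°, rainbow angle = 53.478°.
At 663 nm (n = 1.332): cos²i = 0.09678 → i = 71.875°, r = 45.520°, D_min = 230.628°, rainbow angle = 50.628°.
Angular width = |53.478° − 50.628°| = 2.849°.

2.85°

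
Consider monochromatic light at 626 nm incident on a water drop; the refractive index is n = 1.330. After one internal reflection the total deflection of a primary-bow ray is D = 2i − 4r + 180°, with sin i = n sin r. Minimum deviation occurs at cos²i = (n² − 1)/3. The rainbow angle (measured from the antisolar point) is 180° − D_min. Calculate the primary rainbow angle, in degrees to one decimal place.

42.5°

cos²i = (1.76890 − 1)/3 = 0.25630; i = arccos(0.50626) = 59.585°.
sin r = sin 59.585°/1.330 = 0.64841; r = 40.422°.
D_min = 2·59.585° − 4·40.422° + 180° = 137.484°.
Rainbow angle = 180° − D_min = 42.516°.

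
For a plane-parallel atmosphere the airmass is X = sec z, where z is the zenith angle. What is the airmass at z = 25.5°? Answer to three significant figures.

X = sec z = 1/cos 25.5° = 1/0.9026 = 1.1079.

1.11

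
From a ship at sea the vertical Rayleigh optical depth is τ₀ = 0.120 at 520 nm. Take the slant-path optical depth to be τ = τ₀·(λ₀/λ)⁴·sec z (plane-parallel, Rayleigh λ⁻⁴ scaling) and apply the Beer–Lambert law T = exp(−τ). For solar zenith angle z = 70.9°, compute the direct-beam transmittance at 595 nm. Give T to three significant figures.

sec 70.9° = 3.0561.
τ = 0.120 × (520/595)⁴ × 3.0561 = 0.120 × 0.5834 × 3.0561 = 0.2139.
T = exp(−0.2139) = 0.8074.

0.807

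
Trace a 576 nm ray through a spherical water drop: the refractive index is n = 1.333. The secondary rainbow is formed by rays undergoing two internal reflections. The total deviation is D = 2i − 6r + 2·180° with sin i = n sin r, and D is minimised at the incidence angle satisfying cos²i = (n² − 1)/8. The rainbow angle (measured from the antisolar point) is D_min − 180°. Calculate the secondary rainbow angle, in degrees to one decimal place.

cos²i = (1.77689 − 1)/8 = 0.09711; i = arccos(0.31163) = 71.843°.
sin r = sin 71.843°/1.333 = 0.71283; r = 45.466°.
D_min = 2·71.843° − 6·45.466° + 360° = 230.891°.
Rainbow angle = D_min − 180° = 50.891°.

50.9°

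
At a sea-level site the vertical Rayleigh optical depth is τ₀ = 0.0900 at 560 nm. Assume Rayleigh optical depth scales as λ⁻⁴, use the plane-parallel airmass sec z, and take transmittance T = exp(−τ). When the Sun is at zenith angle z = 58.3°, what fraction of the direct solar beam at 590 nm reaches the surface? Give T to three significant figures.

0.870

sec 58.3° = 1.9031.
τ = 0.0900 × (560/590)⁴ × 1.9031 = 0.0900 × 0.8116 × 1.9031 = 0.1390.
T = exp(−0.1390) = 0.8702.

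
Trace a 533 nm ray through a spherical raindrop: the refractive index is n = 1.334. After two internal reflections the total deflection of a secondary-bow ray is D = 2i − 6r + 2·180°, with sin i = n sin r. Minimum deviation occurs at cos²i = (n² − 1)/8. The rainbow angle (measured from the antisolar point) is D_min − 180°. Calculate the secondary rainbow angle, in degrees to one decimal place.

cos²i = (1.77956 − 1)/8 = 0.09744; i = arccos(0.31216) = 71.810°.
sin r = sin 71.810°/1.334 = 0.71217; r = 45.411°.
D_min = 2·71.810° − 6·45.411° + 360° = 231.153°.
Rainbow angle = D_min − 180° = 51.153°.

51.2°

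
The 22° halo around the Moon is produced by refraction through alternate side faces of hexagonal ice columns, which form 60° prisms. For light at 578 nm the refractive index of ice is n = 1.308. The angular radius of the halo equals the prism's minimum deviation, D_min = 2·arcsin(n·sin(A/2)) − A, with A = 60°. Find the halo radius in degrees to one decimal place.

n·sin(A/2) = 1.308 × sin 30° = 1.308 × 0.5000 = 0.6540.
D_min = 2·arcsin(0.6540) − 60° = 2 × 40.844° − 60° = 21.688°.

21.7°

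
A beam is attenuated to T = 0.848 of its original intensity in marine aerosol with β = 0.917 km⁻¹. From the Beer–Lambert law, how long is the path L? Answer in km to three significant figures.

Beer–Lambert: T = exp(−βL) ⇒ L = −ln(T)/β = −ln(0.848)/0.917 = 0.1649/0.917 = 0.1798 km.

0.180 km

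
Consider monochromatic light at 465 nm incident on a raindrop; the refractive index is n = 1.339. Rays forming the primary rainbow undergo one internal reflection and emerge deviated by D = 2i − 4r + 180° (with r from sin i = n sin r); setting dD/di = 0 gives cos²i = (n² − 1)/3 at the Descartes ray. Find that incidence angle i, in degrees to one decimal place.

59.1°

cos²i = (1.339² − 1)/3 = (1.79292 − 1)/3 = 0.26431.
cos i = 0.51411, so i = 59.062°.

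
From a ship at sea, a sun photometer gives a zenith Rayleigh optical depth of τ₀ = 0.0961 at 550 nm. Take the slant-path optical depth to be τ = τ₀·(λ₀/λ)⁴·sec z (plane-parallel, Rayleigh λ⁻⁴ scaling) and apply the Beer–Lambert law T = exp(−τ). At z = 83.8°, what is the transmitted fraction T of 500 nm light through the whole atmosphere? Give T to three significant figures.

sec 83.8° = 9.2593.
τ = 0.0961 × (550/500)⁴ × 9.2593 = 0.0961 × 1.4641 × 9.2593 = 1.3028.
T = exp(−1.3028) = 0.2718.

0.272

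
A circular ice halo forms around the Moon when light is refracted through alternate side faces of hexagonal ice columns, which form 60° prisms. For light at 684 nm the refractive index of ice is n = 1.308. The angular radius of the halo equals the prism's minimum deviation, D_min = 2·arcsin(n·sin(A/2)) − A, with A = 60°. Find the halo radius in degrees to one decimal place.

n·sin(A/2) = 1.308 × sin 30° = 1.308 × 0.5000 = 0.6540.
D_min = 2·arcsin(0.6540) − 60° = 2 × 40.844° − 60° = 21.688°.

21.7°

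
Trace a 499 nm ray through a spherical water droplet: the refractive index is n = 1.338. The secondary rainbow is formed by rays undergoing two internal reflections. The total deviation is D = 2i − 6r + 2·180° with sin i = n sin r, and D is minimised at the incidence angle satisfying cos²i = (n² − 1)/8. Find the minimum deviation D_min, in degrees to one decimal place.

232.2°

cos²i = (1.79024 − 1)/8 = 0.09878; i = arccos(0.31429) = 71.682°.
sin r = sin 71.682°/1.338 = 0.70951; r = 45.195°.
D_min = 2·71.682° − 6·45.195° + 360° = 232.193°.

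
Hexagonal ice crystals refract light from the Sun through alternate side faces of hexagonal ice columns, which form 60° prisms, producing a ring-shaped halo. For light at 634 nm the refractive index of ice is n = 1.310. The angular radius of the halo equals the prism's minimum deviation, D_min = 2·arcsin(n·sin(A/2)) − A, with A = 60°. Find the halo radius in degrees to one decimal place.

21.8°

n·sin(A/2) = 1.310 × sin 30° = 1.310 × 0.5000 = 0.6550.
D_min = 2·arcsin(0.6550) − 60° = 2 × 40.920° − 60° = 21.839°.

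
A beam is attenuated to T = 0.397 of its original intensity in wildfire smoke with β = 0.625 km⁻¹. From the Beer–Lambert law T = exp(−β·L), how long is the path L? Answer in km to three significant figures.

1.48 km

Beer–Lambert: T = exp(−βL) ⇒ L = −ln(T)/β = −ln(0.397)/0.625 = 0.9238/0.625 = 1.478 km.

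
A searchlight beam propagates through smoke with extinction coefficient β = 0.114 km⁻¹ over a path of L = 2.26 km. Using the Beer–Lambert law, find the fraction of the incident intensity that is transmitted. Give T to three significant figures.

τ = β·L = 0.114 × 2.26 = 0.2576.
T = exp(−0.2576) = 0.7729.

0.773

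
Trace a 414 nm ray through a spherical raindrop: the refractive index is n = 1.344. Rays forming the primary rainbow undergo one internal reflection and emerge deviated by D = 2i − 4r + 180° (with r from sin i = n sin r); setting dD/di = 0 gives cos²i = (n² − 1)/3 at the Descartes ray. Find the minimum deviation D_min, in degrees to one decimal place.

139.5°

cos²i = (1.80634 − 1)/3 = 0.26878; i = arccos(0.51844) = 58.772°.
sin r = sin 58.772°/1.344 = 0.63625; r = 39.512°.
D_min = 2·58.772° − 4·39.512° + 180° = 139.495°.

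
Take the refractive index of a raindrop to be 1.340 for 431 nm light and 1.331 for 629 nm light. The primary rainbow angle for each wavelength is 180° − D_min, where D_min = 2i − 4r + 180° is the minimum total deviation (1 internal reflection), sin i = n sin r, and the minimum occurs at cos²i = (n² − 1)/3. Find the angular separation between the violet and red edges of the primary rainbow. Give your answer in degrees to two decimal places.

At 431 nm (n = 1.340): cos²i = 0.26520 → i = 59.004°, r = 39.770°, D_min = 138.929°, rainbow angle = 41.071°.
At 629 nm (n = 1.331): cos²i = 0.25719 → i = 59.527°, r = 40.356°, D_min = 137.630°, rainbow angle = 42.370°.
Angular width = |41.071° − 42.370°| = 1.299°.

1.30°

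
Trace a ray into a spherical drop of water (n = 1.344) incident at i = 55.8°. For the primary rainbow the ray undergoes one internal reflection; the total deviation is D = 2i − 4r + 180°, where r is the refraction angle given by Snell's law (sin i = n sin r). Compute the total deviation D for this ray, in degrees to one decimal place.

sin r = sin 55.8° / 1.344 = 0.8271/1.344 = 0.6154; r = 37.98°.
D = 2·55.8° − 4·37.98° + 180° = 111.60° − 151.92° + 180° = 139.68°.

139.7°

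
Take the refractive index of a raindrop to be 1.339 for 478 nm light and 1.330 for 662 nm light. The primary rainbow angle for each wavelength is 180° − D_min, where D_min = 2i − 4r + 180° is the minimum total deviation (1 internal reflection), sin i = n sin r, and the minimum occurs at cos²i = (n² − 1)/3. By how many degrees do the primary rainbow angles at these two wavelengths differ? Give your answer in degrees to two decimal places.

1.30°

At 478 nm (n = 1.339): cos²i = 0.26431 → i = 59.062°, r = 39.834°, D_min = 138.786°, rainbow angle = 41.214°.
At 662 nm (n = 1.330): cos²i = 0.25630 → i = 59.585°, r = 40.422°, D_min = 137.484°, rainbow angle = 42.516°.
Angular width = |41.214° − 42.516°| = 1.303°.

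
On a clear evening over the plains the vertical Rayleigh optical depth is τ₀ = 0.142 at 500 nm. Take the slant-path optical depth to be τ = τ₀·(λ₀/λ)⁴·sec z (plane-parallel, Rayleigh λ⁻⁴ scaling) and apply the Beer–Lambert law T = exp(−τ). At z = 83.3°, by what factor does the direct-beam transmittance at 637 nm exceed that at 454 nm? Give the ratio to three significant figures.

3.78

Airmass: sec 83.3° = 8.5711.
τ(637 nm) = 0.142 × (500/637)⁴ × 8.5711 = 0.142 × 0.3796 × 8.5711 = 0.4620.
τ(454 nm) = 0.142 × (500/454)⁴ × 8.5711 = 0.142 × 1.4711 × 8.5711 = 1.7905.
T(637)/T(454) = exp(τ_B − τ_A) = exp(1.3285) = 3.7755.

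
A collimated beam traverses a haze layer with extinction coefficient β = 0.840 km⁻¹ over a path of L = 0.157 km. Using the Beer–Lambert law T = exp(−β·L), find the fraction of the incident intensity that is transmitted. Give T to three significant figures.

0.876

τ = β·L = 0.840 × 0.157 = 0.1319.
T = exp(−0.1319) = 0.8764.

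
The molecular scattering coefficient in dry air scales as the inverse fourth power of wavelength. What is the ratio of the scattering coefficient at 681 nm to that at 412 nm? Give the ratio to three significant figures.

0.134

Rayleigh scattering ∝ λ⁻⁴, so the ratio of coefficients is the inverse fourth power of the wavelength ratio.
σ(681)/σ(412) = (412/681)⁴ = (0.6050)⁴ = 0.134.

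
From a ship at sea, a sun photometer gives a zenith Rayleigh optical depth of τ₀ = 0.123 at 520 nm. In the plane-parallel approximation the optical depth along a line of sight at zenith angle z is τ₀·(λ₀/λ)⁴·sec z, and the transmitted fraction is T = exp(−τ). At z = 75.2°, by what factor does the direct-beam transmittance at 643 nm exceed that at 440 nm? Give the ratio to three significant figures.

Airmass: sec 75.2° = 3.9147.
τ(643 nm) = 0.123 × (520/643)⁴ × 3.9147 = 0.123 × 0.4277 × 3.9147 = 0.2060.
τ(440 nm) = 0.123 × (520/440)⁴ × 3.9147 = 0.123 × 1.9508 × 3.9147 = 0.9393.
T(643)/T(440) = exp(τ_B − τ_A) = exp(0.7334) = 2.0821.

2.08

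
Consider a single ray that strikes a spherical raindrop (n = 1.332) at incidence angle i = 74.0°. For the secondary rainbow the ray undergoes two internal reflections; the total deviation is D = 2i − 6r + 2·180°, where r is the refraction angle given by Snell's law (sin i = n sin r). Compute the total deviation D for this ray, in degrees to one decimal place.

sin r = sin 74.0° / 1.332 = 0.9613/1.332 = 0.7217; r = 46.19°.
D = 2·74.0° − 6·46.19° + 2·180° = 148.00° − 277.15° + 360° = 230.85°.

230.8°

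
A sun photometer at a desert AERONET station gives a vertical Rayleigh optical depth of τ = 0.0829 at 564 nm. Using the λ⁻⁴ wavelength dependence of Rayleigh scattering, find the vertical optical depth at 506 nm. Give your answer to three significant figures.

τ(506 nm) = τ(564 nm) × (564/506)⁴ = 0.0829 × (1.1146)⁴ = 0.0829 × 1.5435 = 0.1280.

0.128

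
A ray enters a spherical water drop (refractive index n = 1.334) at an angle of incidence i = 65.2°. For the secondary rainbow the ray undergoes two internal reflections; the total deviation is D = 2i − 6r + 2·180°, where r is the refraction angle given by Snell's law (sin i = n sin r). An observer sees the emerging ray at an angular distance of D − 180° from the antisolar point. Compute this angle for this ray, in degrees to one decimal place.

sin r = sin 65.2° / 1.334 = 0.9078/1.334 = 0.6805; r = 42.88°.
D = 2·65.2° − 6·42.88° + 2·180° = 130.40° − 257.29° + 360° = 233.11°.
Angle from antisolar point = D − 180° = 53.11°.

53.1°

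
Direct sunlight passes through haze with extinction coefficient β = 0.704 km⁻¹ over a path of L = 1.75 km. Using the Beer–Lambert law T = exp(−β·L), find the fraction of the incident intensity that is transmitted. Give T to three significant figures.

0.292

τ = β·L = 0.704 × 1.75 = 1.2320.
T = exp(−1.2320) = 0.2917.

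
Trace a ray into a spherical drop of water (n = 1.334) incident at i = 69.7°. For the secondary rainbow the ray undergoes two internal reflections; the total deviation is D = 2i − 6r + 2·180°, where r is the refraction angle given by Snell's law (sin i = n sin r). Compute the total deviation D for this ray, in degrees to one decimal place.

sin r = sin 69.7° / 1.334 = 0.9379/1.334 = 0.7031; r = 44.67°.
D = 2·69.7° − 6·44.67° + 2·180° = 139.40° − 268.04° + 360° = 231.36°.

231.4°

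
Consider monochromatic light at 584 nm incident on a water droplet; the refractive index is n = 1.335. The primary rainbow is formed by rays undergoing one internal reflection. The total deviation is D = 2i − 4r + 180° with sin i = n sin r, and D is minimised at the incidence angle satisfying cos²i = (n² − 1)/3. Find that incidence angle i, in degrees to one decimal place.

cos²i = (1.335² − 1)/3 = (1.78222 − 1)/3 = 0.26074.
cos i = 0.51063, so i = 59.294°.

59.3°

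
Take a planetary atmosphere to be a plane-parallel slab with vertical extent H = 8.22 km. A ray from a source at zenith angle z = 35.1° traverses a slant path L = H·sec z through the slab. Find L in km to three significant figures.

sec z = 1/cos 35.1° = 1.2223.
L = 8.22 × 1.2223 = 10.047 km.

10.0 km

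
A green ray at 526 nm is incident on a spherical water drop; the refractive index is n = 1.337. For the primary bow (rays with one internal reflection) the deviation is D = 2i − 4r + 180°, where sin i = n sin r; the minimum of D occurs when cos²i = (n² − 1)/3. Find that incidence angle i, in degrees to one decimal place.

59.2°

cos²i = (1.337² − 1)/3 = (1.78757 − 1)/3 = 0.26252.
cos i = 0.51237, so i = 59.178°.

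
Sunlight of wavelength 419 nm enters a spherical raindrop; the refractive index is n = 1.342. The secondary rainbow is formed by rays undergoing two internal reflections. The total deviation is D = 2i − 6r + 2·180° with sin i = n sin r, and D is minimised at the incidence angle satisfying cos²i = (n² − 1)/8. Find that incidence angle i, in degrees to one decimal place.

71.6°

cos²i = (1.342² − 1)/8 = (1.80096 − 1)/8 = 0.10012.
cos i = 0.31642, so i = 71.554°.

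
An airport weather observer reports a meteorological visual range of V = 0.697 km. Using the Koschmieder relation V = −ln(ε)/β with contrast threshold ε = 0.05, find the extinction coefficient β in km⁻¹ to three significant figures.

4.30 km⁻¹

β = −ln(0.05) / V = 2.996 / 0.697 = 4.2980 km⁻¹.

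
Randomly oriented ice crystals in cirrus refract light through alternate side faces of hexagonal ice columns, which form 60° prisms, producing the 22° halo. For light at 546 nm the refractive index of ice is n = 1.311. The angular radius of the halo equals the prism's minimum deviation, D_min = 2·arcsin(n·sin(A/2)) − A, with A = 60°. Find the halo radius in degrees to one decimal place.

n·sin(A/2) = 1.311 × sin 30° = 1.311 × 0.5000 = 0.6555.
D_min = 2·arcsin(0.6555) − 60° = 2 × 40.958° − 60° = 21.915°.

21.9°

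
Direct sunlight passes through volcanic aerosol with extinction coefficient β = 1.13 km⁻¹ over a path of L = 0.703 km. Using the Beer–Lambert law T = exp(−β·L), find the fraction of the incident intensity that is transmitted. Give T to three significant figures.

τ = β·L = 1.13 × 0.703 = 0.7944.
T = exp(−0.7944) = 0.4519.

0.452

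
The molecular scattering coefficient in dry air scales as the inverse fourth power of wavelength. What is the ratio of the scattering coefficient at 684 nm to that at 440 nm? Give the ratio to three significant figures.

Rayleigh scattering ∝ λ⁻⁴, so the ratio of coefficients is the inverse fourth power of the wavelength ratio.
σ(684)/σ(440) = (440/684)⁴ = (0.6433)⁴ = 0.1712.

0.171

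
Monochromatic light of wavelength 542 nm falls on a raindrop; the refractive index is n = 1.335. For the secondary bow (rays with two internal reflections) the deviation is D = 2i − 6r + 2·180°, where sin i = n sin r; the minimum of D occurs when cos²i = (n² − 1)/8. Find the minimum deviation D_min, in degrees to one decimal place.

cos²i = (1.78222 − 1)/8 = 0.09778; i = arccos(0.31269) = 71.778°.
sin r = sin 71.778°/1.335 = 0.71150; r = 45.357°.
D_min = 2·71.778° − 6·45.357° + 360° = 231.414°.

231.4°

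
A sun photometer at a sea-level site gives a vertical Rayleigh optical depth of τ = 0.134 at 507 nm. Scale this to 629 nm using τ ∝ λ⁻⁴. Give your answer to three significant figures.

0.0566

τ(629 nm) = τ(507 nm) × (507/629)⁴ = 0.134 × (0.8060)⁴ = 0.134 × 0.4221 = 0.0566.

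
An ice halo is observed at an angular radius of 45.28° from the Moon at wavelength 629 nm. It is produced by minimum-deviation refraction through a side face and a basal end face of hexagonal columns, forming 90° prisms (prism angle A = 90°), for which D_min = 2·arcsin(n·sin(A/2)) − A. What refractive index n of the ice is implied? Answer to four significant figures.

Rearranging: n = sin((D_min + A)/2) / sin(A/2).
(D_min + A)/2 = (45.28° + 90°)/2 = 67.640°.
n = sin 67.640° / sin 45° = 0.9248 / 0.7071 = 1.3079.

1.308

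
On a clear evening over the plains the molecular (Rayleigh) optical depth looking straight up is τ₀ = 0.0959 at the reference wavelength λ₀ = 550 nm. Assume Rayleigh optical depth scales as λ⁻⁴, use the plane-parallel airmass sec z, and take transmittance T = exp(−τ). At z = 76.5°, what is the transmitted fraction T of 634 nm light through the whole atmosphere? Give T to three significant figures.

0.792

sec 76.5° = 4.2837.
τ = 0.0959 × (550/634)⁴ × 4.2837 = 0.0959 × 0.5664 × 4.2837 = 0.2327.
T = exp(−0.2327) = 0.7924.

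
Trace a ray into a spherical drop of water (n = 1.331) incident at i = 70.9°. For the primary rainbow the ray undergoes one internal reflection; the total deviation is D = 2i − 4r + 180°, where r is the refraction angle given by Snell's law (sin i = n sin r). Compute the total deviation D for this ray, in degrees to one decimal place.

140.9°

sin r = sin 70.9° / 1.331 = 0.9449/1.331 = 0.7100; r = 45.23°.
D = 2·70.9° − 4·45.23° + 180° = 141.80° − 180.92° + 180° = 140.88°.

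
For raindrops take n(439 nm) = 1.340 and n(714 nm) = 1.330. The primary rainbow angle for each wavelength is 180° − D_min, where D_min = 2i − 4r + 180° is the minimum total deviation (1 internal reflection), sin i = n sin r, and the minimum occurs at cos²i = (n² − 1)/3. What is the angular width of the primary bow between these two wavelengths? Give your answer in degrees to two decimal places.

1.45°

At 439 nm (n = 1.340): cos²i = 0.26520 → i = 59.004°, r = 39.770°, D_min = 138.929°, rainbow angle = 41.071°.
At 714 nm (n = 1.330): cos²i = 0.25630 → i = 59.585°, r = 40.422°, D_min = 137.484°, rainbow angle = 42.516°.
Angular width = |41.071° − 42.516°| = 1.445°.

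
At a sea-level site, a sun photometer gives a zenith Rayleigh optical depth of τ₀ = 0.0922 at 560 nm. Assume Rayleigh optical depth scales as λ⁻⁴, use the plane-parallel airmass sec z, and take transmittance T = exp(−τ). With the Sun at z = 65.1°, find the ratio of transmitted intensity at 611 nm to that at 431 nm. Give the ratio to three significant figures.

1.60

Airmass: sec 65.1° = 2.3751.
τ(611 nm) = 0.0922 × (560/611)⁴ × 2.3751 = 0.0922 × 0.7056 × 2.3751 = 0.1545.
τ(431 nm) = 0.0922 × (560/431)⁴ × 2.3751 = 0.0922 × 2.8500 × 2.3751 = 0.6241.
T(611)/T(431) = exp(τ_B − τ_A) = exp(0.4696) = 1.5993.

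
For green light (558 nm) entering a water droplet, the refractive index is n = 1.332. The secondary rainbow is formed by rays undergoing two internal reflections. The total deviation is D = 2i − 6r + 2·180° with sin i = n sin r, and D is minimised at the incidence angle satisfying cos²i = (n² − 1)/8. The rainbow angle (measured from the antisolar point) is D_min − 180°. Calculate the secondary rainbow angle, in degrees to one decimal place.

50.6°

cos²i = (1.77422 − 1)/8 = 0.09678; i = arccos(0.31109) = 71.875°.
sin r = sin 71.875°/1.332 = 0.71350; r = 45.520°.
D_min = 2·71.875° − 6·45.520° + 360° = 230.628°.
Rainbow angle = D_min − 180° = 50.628°.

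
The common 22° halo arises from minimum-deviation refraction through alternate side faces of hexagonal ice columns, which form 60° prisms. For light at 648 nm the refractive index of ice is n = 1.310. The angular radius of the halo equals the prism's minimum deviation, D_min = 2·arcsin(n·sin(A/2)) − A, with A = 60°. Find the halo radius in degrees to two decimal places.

n·sin(A/2) = 1.310 × sin 30° = 1.310 × 0.5000 = 0.6550.
D_min = 2·arcsin(0.6550) − 60° = 2 × 40.920° − 60° = 21.839°.

21.84°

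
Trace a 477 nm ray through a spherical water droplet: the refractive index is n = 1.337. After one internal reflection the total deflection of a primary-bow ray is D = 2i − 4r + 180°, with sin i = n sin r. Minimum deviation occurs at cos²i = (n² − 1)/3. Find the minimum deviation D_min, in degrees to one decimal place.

138.5°

cos²i = (1.78757 − 1)/3 = 0.26252; i = arccos(0.51237) = 59.178°.
sin r = sin 59.178°/1.337 = 0.64231; r = 39.964°.
D_min = 2·59.178° − 4·39.964° + 180° = 138.500°.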